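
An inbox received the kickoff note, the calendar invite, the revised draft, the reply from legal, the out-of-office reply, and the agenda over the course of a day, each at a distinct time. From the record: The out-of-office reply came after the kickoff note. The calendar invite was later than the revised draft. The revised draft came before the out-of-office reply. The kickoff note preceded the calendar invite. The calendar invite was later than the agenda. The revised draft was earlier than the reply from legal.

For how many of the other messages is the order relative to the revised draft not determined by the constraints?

2

Forced after the revised draft: the calendar invite, the out-of-office reply, and the reply from legal.
That leaves the agenda and the kickoff note with no forced order relative to the revised draft — 2.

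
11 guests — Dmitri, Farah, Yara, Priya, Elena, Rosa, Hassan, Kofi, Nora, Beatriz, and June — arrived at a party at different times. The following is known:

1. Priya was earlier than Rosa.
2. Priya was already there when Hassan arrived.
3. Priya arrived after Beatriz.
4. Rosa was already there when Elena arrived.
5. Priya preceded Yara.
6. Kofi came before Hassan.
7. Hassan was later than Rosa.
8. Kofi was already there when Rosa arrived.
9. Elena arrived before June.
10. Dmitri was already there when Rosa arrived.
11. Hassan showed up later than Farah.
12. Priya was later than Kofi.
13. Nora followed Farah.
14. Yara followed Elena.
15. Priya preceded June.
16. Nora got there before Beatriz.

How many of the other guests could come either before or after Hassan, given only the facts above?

3

Forced before Hassan: Beatriz, Dmitri, Farah, Kofi, Nora, Priya, and Rosa.
That leaves Elena, June, and Yara with no forced order relative to Hassan — 3.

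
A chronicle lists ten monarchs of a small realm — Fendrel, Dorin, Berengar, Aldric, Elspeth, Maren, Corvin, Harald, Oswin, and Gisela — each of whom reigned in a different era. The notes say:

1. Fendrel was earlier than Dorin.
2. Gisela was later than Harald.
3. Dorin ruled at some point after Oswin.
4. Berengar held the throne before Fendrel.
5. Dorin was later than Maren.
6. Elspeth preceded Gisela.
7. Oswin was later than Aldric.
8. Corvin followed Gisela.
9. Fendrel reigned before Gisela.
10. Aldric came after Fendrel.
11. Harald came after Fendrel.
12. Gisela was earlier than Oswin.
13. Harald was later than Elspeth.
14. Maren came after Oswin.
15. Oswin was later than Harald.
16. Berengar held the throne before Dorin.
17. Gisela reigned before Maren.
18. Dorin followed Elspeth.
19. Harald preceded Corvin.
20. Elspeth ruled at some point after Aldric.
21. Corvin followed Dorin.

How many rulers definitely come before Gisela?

Directly stated before Gisela: Elspeth, Fendrel, and Harald.
Aldric reaches Gisela via Aldric → Elspeth → Gisela.
Berengar reaches Gisela via Berengar → Fendrel → Gisela.
No chain forces Dorin (or any of the others) ahead of Gisela.
That's Aldric, Berengar, Elspeth, Fendrel, and Harald — 5 in all.

5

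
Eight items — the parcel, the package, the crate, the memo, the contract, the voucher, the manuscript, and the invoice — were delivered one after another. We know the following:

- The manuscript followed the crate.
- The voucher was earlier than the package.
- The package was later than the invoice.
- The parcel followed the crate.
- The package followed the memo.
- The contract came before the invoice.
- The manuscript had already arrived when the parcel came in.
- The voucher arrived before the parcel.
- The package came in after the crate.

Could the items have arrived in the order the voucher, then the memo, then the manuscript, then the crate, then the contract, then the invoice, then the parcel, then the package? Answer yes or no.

The constraints require the crate before the manuscript, but in the proposed sequence the manuscript appears ahead of the crate. That one violation is enough.

no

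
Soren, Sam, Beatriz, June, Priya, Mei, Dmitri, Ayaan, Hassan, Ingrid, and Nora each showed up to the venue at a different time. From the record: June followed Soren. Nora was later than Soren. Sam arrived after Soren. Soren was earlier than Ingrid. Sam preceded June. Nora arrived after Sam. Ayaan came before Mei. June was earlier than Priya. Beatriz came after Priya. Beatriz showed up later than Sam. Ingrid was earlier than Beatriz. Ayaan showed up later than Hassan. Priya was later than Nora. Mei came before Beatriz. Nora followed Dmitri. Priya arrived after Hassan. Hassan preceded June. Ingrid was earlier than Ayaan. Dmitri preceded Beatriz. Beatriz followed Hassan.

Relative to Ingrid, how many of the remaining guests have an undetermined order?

6

Forced before Ingrid: Soren; forced after Ingrid: Ayaan, Beatriz, and Mei.
That leaves Dmitri, Hassan, June, Nora, Priya, and Sam with no forced order relative to Ingrid — 6.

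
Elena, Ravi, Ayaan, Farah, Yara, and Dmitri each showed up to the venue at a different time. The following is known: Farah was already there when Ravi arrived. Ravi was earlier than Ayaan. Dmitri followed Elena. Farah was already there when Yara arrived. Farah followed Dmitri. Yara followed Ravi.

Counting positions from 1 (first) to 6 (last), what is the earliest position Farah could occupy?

Dmitri and Elena must both come before Farah — 2 forced predecessors.
Nothing else is forced ahead of Farah, so their earliest slot is position 2 + 1 = 3.

3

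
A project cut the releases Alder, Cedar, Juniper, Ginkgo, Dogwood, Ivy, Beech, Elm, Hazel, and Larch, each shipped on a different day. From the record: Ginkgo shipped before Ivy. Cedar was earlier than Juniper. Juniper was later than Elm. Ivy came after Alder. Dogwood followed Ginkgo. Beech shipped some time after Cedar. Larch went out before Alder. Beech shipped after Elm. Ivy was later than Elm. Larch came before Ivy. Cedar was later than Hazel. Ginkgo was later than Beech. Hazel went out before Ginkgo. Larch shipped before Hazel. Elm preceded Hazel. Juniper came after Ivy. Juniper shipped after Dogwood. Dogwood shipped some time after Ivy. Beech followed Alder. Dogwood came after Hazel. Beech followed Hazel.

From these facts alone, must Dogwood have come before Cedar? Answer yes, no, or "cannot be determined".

Tracing the constraints gives Cedar → Beech → Ginkgo → Dogwood, so Cedar must come before Dogwood.
That means Dogwood cannot be before Cedar.

no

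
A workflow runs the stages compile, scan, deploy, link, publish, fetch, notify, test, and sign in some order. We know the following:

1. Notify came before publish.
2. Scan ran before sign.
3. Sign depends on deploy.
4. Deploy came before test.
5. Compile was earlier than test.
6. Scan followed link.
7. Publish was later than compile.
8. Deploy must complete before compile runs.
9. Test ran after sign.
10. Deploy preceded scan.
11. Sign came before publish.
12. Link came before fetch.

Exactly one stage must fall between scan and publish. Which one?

sign

Tracing the constraints gives scan → sign → publish, so sign sits after scan and before publish.
No other stage is forced both after scan and before publish.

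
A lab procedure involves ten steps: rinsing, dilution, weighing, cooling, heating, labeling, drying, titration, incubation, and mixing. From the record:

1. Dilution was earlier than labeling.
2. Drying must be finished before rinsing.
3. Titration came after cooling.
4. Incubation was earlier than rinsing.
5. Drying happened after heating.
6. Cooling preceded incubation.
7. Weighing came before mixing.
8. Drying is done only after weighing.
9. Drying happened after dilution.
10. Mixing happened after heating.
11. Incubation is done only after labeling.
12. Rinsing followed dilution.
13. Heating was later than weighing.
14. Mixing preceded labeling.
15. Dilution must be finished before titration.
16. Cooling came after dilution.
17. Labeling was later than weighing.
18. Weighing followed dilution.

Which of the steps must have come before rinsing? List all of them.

Directly stated before rinsing: dilution, drying, and incubation.
Cooling reaches rinsing via cooling → incubation → rinsing.
Heating reaches rinsing via heating → drying → rinsing.
Labeling reaches rinsing via labeling → incubation → rinsing.
Likewise mixing and weighing each reach rinsing by chaining the stated constraints.
No chain forces titration ahead of rinsing.

cooling, dilution, drying, heating, incubation, labeling, mixing, weighing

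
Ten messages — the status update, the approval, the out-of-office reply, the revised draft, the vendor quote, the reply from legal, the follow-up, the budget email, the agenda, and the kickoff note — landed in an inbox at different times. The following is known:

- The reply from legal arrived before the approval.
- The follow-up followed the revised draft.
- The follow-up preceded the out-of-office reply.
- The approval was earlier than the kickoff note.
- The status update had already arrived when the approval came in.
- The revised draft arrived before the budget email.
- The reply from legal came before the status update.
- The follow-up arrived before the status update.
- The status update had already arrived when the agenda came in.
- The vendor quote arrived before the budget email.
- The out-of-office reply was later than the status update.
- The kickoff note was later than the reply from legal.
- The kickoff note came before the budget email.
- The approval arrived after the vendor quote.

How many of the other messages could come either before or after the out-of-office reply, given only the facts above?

5

Forced before the out-of-office reply: the follow-up, the reply from legal, the revised draft, and the status update.
That leaves the agenda, the approval, the budget email, the kickoff note, and the vendor quote with no forced order relative to the out-of-office reply — 5.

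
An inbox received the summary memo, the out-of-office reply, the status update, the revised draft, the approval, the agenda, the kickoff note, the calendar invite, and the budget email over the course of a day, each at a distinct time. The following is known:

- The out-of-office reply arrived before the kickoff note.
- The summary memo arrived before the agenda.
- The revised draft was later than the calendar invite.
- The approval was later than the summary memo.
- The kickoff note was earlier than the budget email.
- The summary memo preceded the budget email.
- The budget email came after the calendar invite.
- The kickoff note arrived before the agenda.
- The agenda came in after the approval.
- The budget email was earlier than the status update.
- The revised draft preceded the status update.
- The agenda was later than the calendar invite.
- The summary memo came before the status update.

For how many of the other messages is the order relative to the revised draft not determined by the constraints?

6

Forced before the revised draft: the calendar invite; forced after the revised draft: the status update.
That leaves the agenda, the approval, the budget email, the kickoff note, the out-of-office reply, and the summary memo with no forced order relative to the revised draft — 6.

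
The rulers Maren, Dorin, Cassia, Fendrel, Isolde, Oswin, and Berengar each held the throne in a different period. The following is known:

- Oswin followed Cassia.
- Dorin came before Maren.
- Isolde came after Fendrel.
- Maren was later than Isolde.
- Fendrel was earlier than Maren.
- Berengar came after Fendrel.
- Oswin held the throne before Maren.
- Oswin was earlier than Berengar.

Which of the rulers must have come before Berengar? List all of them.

Cassia, Fendrel, Oswin

Directly stated before Berengar: Fendrel and Oswin.
Cassia reaches Berengar via Cassia → Oswin → Berengar.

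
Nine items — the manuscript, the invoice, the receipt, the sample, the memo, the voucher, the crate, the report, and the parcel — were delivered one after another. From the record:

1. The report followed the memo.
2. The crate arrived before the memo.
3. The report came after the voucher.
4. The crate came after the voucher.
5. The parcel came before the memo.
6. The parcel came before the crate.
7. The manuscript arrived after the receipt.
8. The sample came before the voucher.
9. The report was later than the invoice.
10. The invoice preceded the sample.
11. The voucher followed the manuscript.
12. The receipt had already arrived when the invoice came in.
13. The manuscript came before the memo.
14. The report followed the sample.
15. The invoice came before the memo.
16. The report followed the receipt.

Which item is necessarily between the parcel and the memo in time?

Tracing the constraints gives the parcel → the crate → the memo, so the crate sits after the parcel and before the memo.
No other item is forced both after the parcel and before the memo.

the crate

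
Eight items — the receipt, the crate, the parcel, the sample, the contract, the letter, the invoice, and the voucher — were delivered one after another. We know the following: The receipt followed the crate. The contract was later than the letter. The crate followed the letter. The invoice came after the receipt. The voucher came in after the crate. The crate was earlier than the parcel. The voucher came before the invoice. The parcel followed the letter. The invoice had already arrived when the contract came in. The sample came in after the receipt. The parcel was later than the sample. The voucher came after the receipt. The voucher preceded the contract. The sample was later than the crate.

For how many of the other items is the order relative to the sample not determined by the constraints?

3

Forced before the sample: the crate, the letter, and the receipt; forced after the sample: the parcel.
That leaves the contract, the invoice, and the voucher with no forced order relative to the sample — 3.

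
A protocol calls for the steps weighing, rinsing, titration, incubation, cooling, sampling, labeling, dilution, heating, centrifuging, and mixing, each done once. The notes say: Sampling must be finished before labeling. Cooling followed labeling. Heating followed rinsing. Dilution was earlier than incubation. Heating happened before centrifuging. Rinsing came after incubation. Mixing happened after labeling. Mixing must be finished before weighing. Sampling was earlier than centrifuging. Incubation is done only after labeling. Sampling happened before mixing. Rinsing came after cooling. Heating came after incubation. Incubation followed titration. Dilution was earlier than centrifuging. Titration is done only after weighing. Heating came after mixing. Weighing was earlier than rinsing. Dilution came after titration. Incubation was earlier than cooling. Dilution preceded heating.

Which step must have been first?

sampling

Sampling has a chain of constraints placing it before every other step, so sampling must be first.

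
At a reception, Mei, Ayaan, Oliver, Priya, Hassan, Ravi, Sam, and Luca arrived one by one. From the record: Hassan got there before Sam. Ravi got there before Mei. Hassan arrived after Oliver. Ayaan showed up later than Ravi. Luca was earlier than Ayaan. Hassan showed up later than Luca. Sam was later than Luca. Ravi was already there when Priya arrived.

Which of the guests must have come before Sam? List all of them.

Hassan, Luca, Oliver

Directly stated before Sam: Hassan and Luca.
Oliver reaches Sam via Oliver → Hassan → Sam.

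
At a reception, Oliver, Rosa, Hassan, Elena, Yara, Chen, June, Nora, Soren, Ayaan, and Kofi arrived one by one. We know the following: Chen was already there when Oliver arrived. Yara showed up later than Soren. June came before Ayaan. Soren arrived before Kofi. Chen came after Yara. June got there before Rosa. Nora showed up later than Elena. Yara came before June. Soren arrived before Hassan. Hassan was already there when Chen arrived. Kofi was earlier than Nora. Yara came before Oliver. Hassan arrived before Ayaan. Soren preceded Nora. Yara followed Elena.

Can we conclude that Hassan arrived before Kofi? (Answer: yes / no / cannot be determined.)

cannot be determined

No chain of stated constraints runs from Hassan to Kofi, and none runs from Kofi to Hassan either.
So the relative order of Hassan and Kofi is not fixed by the given facts.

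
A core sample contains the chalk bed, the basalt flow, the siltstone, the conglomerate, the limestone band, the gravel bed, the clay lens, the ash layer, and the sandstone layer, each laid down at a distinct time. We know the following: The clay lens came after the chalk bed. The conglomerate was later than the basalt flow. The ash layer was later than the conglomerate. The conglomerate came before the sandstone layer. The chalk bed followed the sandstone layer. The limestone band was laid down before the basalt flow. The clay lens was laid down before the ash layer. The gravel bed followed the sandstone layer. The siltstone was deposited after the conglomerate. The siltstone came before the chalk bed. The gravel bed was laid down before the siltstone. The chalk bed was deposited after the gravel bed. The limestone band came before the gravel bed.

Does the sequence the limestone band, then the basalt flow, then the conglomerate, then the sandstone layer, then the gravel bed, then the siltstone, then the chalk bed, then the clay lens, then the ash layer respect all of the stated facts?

Check each stated constraint against the proposed order — e.g. the limestone band is ahead of the gravel bed; the conglomerate is ahead of the ash layer. Every pair is in the required order; nothing is violated.

yes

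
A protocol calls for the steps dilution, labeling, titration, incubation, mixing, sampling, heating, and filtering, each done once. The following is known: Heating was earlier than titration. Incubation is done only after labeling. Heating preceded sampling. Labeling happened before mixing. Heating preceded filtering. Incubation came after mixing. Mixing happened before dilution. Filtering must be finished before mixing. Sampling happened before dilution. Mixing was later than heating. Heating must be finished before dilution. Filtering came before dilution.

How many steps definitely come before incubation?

4

Directly stated before incubation: labeling and mixing.
Filtering reaches incubation via filtering → mixing → incubation.
Heating reaches incubation via heating → mixing → incubation.
No chain forces titration (or any of the others) ahead of incubation.
That's filtering, heating, labeling, and mixing — 4 in all.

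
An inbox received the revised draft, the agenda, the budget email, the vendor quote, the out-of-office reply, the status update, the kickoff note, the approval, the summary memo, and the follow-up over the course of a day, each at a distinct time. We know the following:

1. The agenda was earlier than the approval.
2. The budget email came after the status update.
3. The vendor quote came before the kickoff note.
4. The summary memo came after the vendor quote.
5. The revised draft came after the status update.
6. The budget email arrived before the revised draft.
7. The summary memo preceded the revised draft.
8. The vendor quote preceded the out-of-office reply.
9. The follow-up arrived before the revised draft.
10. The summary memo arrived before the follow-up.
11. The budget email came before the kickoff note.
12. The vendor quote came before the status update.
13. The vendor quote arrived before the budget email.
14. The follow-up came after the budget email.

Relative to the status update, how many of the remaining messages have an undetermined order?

Forced before the status update: the vendor quote; forced after the status update: the budget email, the follow-up, the kickoff note, and the revised draft.
That leaves the agenda, the approval, the out-of-office reply, and the summary memo with no forced order relative to the status update — 4.

4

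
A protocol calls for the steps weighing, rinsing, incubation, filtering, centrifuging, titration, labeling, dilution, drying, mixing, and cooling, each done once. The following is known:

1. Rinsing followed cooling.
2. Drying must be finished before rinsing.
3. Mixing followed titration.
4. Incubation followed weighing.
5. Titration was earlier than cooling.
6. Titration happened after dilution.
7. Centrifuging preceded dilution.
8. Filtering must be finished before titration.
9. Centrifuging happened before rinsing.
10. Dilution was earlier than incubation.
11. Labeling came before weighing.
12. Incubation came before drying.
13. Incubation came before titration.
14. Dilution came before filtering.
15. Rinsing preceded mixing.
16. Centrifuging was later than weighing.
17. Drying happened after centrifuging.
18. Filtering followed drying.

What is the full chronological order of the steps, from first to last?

labeling, weighing, centrifuging, dilution, incubation, drying, filtering, titration, cooling, rinsing, mixing

The constraints fix every adjacent pair, so only one ordering works:
labeling → weighing → centrifuging → dilution → incubation → drying → filtering → titration → cooling → rinsing → mixing.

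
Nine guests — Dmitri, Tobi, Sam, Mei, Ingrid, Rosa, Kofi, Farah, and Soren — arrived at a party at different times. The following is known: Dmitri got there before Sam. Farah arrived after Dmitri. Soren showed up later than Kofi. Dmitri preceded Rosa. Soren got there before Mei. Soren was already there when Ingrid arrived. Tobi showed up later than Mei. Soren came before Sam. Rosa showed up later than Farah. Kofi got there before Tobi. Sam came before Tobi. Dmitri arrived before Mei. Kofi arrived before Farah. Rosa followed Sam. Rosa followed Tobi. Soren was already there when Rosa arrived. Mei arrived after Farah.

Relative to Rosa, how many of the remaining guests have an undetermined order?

Forced before Rosa: Dmitri, Farah, Kofi, Mei, Sam, Soren, and Tobi.
That leaves Ingrid with no forced order relative to Rosa — 1.

1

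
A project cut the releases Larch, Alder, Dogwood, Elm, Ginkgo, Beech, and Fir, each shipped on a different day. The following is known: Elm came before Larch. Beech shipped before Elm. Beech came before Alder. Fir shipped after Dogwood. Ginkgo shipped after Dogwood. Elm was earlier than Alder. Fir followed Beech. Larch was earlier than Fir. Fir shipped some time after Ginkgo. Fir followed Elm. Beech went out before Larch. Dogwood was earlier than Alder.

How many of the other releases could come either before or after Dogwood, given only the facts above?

3

Forced after Dogwood: Alder, Fir, and Ginkgo.
That leaves Beech, Elm, and Larch with no forced order relative to Dogwood — 3.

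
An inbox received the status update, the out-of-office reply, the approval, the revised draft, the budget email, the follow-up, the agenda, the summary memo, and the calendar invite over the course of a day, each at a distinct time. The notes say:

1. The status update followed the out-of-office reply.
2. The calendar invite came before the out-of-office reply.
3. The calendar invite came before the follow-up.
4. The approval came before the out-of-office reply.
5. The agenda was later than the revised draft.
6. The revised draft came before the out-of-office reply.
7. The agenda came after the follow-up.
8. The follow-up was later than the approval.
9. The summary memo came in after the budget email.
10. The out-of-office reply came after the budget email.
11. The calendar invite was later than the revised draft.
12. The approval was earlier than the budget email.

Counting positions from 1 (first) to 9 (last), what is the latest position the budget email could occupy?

The budget email must come before the out-of-office reply, the status update, and the summary memo — 3 messages forced after it.
Everything else can be placed before the budget email in some valid order, so the budget email can sit as late as position 9 − 3 = 6.

6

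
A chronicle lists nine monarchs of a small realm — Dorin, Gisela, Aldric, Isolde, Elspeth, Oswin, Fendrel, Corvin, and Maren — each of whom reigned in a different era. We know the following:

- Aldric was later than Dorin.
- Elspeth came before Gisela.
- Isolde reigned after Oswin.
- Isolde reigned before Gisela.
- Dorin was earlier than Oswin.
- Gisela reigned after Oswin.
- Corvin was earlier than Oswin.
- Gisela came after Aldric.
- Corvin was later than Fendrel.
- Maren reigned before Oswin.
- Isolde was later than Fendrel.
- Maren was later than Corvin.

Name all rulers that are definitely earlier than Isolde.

Directly stated before Isolde: Fendrel and Oswin.
Corvin reaches Isolde via Corvin → Oswin → Isolde.
Dorin reaches Isolde via Dorin → Oswin → Isolde.
Maren reaches Isolde via Maren → Oswin → Isolde.
No chain forces Elspeth (or any of the others) ahead of Isolde.

Corvin, Dorin, Fendrel, Maren, Oswin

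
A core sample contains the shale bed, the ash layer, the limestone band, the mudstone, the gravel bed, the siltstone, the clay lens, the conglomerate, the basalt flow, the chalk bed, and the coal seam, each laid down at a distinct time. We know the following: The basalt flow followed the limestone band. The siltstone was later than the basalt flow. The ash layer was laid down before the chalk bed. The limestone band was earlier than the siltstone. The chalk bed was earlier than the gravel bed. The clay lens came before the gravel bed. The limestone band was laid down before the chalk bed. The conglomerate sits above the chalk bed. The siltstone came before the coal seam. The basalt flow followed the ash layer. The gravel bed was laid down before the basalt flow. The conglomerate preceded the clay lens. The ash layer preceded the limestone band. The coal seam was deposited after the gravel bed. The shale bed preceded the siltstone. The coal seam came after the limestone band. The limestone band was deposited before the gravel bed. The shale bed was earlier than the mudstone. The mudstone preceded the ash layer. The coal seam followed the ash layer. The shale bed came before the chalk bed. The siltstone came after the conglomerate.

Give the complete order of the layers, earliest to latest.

The constraints fix every adjacent pair, so only one ordering works:
the shale bed → the mudstone → the ash layer → the limestone band → the chalk bed → the conglomerate → the clay lens → the gravel bed → the basalt flow → the siltstone → the coal seam.

the shale bed, the mudstone, the ash layer, the limestone band, the chalk bed, the conglomerate, the clay lens, the gravel bed, the basalt flow, the siltstone, the coal seam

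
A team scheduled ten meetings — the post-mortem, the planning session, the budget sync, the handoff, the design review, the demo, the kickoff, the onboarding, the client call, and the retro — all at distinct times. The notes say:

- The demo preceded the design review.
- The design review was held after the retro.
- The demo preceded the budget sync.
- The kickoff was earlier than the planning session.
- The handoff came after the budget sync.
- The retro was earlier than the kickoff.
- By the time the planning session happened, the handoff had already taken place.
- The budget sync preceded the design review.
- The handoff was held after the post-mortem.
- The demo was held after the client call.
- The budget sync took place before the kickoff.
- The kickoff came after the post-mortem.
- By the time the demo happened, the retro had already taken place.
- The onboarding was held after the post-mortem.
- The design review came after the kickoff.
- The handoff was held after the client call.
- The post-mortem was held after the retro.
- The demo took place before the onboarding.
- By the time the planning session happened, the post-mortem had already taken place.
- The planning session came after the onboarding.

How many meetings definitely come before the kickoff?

Directly stated before the kickoff: the budget sync, the post-mortem, and the retro.
The client call reaches the kickoff via the client call → the demo → the budget sync → the kickoff.
The demo reaches the kickoff via the demo → the budget sync → the kickoff.
No chain forces the design review (or any of the others) ahead of the kickoff.
That's the budget sync, the client call, the demo, the post-mortem, and the retro — 5 in all.

5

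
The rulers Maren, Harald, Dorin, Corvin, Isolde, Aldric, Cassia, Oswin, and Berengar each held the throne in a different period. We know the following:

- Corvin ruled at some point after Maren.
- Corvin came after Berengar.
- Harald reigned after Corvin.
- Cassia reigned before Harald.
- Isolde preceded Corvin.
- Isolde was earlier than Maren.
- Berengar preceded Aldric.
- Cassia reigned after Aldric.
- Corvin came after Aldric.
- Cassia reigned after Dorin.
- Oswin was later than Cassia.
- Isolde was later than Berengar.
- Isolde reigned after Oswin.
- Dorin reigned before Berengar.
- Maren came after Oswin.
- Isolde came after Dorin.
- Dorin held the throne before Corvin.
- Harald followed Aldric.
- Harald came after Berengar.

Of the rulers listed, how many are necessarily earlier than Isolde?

Directly stated before Isolde: Berengar, Dorin, and Oswin.
Aldric reaches Isolde via Aldric → Cassia → Oswin → Isolde.
Cassia reaches Isolde via Cassia → Oswin → Isolde.
That's Aldric, Berengar, Cassia, Dorin, and Oswin — 5 in all.

5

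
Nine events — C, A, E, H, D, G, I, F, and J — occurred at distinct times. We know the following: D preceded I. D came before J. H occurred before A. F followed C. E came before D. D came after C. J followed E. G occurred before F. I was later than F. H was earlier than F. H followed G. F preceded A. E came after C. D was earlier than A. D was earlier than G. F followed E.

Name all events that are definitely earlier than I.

Directly stated before I: D and F.
C reaches I via C → D → I.
E reaches I via E → F → I.
G reaches I via G → F → I.
Likewise H reaches I by chaining the stated constraints.

C, D, E, F, G, H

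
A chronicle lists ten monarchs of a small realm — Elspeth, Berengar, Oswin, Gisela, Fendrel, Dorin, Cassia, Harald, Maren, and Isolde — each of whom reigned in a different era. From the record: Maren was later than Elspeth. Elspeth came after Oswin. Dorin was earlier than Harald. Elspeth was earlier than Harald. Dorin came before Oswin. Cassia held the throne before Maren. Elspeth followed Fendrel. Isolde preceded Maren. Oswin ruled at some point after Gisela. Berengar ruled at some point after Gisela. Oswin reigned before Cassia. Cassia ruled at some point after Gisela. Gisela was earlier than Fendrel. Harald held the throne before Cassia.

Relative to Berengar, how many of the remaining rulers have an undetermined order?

8

Forced before Berengar: Gisela.
That leaves Cassia, Dorin, Elspeth, Fendrel, Harald, Isolde, Maren, and Oswin with no forced order relative to Berengar — 8.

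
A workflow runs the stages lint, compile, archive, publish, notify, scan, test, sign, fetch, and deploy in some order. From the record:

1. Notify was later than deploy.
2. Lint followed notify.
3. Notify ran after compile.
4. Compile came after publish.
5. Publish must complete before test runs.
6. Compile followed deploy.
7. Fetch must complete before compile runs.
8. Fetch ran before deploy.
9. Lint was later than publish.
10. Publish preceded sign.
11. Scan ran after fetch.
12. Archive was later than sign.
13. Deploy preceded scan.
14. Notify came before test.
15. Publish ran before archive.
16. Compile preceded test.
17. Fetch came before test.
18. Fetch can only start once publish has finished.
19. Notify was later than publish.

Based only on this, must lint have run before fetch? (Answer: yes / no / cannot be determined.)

Tracing the constraints gives fetch → compile → notify → lint, so fetch must come before lint.
That means lint cannot be before fetch.

no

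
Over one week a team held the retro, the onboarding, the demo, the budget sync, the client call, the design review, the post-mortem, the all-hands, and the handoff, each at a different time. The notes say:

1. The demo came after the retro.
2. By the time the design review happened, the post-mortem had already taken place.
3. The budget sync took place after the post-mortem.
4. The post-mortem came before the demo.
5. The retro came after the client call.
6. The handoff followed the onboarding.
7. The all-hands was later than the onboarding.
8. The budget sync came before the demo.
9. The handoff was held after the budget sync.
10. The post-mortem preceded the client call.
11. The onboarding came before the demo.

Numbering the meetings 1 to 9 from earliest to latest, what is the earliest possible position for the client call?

The post-mortem must come before the client call — 1 forced predecessor.
Nothing else is forced ahead of the client call, so its earliest slot is position 1 + 1 = 2.

2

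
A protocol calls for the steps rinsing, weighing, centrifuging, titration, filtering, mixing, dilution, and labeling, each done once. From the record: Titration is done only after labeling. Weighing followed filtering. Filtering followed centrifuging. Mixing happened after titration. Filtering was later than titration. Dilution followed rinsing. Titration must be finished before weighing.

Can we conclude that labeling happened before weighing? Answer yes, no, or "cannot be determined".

Chain the constraints: labeling → titration → weighing. Each link is directly stated, so labeling comes before weighing.

yes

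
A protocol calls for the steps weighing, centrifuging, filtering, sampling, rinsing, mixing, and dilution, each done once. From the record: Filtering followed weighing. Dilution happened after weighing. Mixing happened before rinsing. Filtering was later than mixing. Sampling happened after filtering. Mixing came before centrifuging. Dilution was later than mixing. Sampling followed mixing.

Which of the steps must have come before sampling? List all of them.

filtering, mixing, weighing

Directly stated before sampling: filtering and mixing.
Weighing reaches sampling via weighing → filtering → sampling.
No chain forces dilution (or any of the others) ahead of sampling.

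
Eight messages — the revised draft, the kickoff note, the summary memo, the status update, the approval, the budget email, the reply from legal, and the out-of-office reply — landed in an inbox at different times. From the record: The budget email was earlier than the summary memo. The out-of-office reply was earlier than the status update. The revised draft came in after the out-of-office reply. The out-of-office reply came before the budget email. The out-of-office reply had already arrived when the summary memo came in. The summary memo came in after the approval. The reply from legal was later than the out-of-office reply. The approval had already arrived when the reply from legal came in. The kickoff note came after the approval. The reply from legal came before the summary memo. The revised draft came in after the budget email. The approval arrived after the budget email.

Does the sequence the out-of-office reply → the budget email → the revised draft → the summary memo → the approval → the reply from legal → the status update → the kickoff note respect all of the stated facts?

no

The constraints require the reply from legal before the summary memo, but in the proposed sequence the summary memo appears ahead of the reply from legal. That one violation is enough.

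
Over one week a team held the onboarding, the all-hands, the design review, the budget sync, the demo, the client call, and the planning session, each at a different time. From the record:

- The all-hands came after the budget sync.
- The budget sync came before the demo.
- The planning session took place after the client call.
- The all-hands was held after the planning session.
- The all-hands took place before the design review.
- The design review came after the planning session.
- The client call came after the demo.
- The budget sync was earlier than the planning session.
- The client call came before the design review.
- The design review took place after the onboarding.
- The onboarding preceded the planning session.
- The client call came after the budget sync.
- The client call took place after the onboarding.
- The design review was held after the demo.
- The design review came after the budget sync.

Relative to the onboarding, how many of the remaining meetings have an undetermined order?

2

Forced after the onboarding: the all-hands, the client call, the design review, and the planning session.
That leaves the budget sync and the demo with no forced order relative to the onboarding — 2.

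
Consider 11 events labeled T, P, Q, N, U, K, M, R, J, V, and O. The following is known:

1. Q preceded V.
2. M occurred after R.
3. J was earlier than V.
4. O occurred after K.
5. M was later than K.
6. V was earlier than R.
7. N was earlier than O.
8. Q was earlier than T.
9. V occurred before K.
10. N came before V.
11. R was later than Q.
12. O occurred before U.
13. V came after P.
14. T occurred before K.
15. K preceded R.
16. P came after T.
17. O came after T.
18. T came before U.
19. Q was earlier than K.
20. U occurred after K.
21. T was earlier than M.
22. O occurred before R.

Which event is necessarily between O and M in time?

Tracing the constraints gives O → R → M, so R sits after O and before M.
No other event is forced both after O and before M.

R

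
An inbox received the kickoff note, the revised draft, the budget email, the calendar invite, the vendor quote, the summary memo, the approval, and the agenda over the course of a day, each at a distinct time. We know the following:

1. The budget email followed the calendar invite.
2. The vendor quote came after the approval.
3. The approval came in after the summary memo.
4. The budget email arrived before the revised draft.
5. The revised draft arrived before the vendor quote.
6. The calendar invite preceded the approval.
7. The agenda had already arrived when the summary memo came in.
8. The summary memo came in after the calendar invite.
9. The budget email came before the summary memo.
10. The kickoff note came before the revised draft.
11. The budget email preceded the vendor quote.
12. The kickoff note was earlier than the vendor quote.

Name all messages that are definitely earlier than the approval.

the agenda, the budget email, the calendar invite, the summary memo

Directly stated before the approval: the calendar invite and the summary memo.
The agenda reaches the approval via the agenda → the summary memo → the approval.
The budget email reaches the approval via the budget email → the summary memo → the approval.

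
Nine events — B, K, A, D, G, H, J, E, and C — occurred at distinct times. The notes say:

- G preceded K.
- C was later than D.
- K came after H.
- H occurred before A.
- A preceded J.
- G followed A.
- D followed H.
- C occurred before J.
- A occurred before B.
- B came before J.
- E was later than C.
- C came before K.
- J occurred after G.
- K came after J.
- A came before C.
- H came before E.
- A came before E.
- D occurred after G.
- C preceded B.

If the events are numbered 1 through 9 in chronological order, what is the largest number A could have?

2

A must come before B, C, D, E, G, J, and K — 7 events forced after it.
Everything else can be placed before A in some valid order, so A can sit as late as position 9 − 7 = 2.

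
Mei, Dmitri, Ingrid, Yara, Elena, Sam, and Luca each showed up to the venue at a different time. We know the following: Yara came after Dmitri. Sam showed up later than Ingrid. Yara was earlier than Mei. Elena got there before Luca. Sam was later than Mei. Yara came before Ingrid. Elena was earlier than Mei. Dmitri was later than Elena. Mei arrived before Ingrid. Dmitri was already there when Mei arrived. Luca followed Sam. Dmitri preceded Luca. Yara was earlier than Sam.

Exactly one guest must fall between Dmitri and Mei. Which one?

Tracing the constraints gives Dmitri → Yara → Mei, so Yara sits after Dmitri and before Mei.
No other guest is forced both after Dmitri and before Mei.

Yara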